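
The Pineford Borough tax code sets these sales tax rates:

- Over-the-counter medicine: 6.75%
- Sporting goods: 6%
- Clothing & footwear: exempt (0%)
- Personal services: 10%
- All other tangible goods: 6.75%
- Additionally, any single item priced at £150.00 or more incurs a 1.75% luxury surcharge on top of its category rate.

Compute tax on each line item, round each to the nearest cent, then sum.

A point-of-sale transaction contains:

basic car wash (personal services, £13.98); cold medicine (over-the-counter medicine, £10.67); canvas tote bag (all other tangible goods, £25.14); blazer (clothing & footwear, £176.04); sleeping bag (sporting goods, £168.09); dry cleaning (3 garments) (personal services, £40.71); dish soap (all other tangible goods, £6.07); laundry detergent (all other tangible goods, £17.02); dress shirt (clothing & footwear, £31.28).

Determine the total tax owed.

£25.56

Basic car wash £13.98: personal services → 10% → £1.40
Cold medicine £10.67: over-the-counter medicine → 6.75% → £0.72
Canvas tote bag £25.14: all other tangible goods → 6.75% → £1.70
Blazer £176.04: clothing & footwear → 0% + 1.75% surcharge = 1.75% → £3.08
Sleeping bag £168.09: sporting goods → 6% + 1.75% surcharge = 7.75% → £13.03
Dry cleaning (3 garments) £40.71: personal services → 10% → £4.07
Dish soap £6.07: all other tangible goods → 6.75% → £0.41
Laundry detergent £17.02: all other tangible goods → 6.75% → £1.15
Dress shirt £31.28: clothing & footwear → 0% → £0.00
Total tax = £1.40 + £0.72 + £1.70 + £3.08 + £13.03 + £4.07 + £0.41 + £1.15 = £25.56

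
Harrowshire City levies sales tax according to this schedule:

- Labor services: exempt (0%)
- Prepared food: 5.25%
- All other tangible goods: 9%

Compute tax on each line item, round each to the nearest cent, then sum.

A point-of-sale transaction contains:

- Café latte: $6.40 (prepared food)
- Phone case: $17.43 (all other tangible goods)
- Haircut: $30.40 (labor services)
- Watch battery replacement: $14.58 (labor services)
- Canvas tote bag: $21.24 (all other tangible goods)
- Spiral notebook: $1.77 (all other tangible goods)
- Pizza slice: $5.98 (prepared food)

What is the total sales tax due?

Café latte $6.40: prepared food → 5.25% → $0.34
Phone case $17.43: all other tangible goods → 9% → $1.57
Haircut $30.40: labor services → 0% → $0.00
Watch battery replacement $14.58: labor services → 0% → $0.00
Canvas tote bag $21.24: all other tangible goods → 9% → $1.91
Spiral notebook $1.77: all other tangible goods → 9% → $0.16
Pizza slice $5.98: prepared food → 5.25% → $0.31
Total tax = $0.34 + $1.57 + $1.91 + $0.16 + $0.31 = $4.29

$4.29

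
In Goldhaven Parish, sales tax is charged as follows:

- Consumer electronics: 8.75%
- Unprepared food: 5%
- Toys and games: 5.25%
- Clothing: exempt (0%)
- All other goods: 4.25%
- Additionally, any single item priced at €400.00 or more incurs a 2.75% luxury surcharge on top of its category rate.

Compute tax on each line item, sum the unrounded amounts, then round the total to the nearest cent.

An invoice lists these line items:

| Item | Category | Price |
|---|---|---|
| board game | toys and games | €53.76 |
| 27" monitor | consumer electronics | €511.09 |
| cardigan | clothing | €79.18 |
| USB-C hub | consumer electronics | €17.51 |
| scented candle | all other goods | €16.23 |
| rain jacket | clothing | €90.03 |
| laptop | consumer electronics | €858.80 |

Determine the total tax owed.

€162.58

Board game €53.76: toys and games → 5.25% → €2.8224
27" monitor €511.09: consumer electronics → 8.75% + 2.75% surcharge = 11.5% → €58.77535
Cardigan €79.18: clothing → 0% → €0.00
USB-C hub €17.51: consumer electronics → 8.75% → €1.532125
Scented candle €16.23: all other goods → 4.25% → €0.689775
Rain jacket €90.03: clothing → 0% → €0.00
Laptop €858.80: consumer electronics → 8.75% + 2.75% surcharge = 11.5% → €98.762
Unrounded tax sum = €162.58165 → €162.58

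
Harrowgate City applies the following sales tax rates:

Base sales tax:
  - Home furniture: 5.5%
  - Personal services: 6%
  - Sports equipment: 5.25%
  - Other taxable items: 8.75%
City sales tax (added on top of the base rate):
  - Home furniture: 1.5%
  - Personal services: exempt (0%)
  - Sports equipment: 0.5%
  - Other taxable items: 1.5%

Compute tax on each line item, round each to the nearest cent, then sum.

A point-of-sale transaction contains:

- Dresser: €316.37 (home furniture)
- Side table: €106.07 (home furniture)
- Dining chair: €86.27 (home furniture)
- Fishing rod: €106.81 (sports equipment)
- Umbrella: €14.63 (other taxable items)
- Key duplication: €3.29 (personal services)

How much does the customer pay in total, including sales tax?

Dresser €316.37: home furniture → 5.5% + 1.5% city = 7% → €22.15
Side table €106.07: home furniture → 5.5% + 1.5% city = 7% → €7.42
Dining chair €86.27: home furniture → 5.5% + 1.5% city = 7% → €6.04
Fishing rod €106.81: sports equipment → 5.25% + 0.5% city = 5.75% → €6.14
Umbrella €14.63: other taxable items → 8.75% + 1.5% city = 10.25% → €1.50
Key duplication €3.29: personal services → 6% + 0% city = 6% → €0.20
Subtotal = €633.44; tax = €43.45; total due = €676.89

€676.89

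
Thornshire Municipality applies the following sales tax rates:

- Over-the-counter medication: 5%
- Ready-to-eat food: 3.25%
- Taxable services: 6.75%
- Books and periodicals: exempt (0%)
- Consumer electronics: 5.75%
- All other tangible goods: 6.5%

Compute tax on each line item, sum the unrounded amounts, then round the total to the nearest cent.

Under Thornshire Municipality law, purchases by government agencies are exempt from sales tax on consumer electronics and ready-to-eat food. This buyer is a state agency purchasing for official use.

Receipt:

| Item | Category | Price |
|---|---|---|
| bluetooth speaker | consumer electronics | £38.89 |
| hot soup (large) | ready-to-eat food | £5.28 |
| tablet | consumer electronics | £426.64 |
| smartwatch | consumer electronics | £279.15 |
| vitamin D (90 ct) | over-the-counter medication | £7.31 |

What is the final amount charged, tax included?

£757.64

Bluetooth speaker £38.89: consumer electronics, buyer-exempt → 0% → £0.00
Hot soup (large) £5.28: ready-to-eat food, buyer-exempt → 0% → £0.00
Tablet £426.64: consumer electronics, buyer-exempt → 0% → £0.00
Smartwatch £279.15: consumer electronics, buyer-exempt → 0% → £0.00
Vitamin D (90 ct) £7.31: over-the-counter medication → 5% → £0.3655
Subtotal = £757.27; unrounded tax = £0.3655 → £0.37; total due = £757.64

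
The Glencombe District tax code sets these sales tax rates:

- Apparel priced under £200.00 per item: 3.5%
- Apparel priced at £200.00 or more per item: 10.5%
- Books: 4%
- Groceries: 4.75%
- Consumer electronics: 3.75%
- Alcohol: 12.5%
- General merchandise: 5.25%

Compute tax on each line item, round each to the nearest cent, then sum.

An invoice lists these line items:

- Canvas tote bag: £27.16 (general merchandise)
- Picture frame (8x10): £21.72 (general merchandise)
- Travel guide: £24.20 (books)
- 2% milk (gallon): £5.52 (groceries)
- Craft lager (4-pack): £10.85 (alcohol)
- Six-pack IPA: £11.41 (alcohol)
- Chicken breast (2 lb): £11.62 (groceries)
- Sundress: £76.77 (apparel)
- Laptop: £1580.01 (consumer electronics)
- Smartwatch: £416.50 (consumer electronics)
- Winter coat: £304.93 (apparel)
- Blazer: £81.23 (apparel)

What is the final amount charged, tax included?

Canvas tote bag £27.16: general merchandise → 5.25% → £1.43
Picture frame (8x10) £21.72: general merchandise → 5.25% → £1.14
Travel guide £24.20: books → 4% → £0.97
2% milk (gallon) £5.52: groceries → 4.75% → £0.26
Craft lager (4-pack) £10.85: alcohol → 12.5% → £1.36
Six-pack IPA £11.41: alcohol → 12.5% → £1.43
Chicken breast (2 lb) £11.62: groceries → 4.75% → £0.55
Sundress £76.77: apparel, under £200.00 → 3.5% → £2.69
Laptop £1580.01: consumer electronics → 3.75% → £59.25
Smartwatch £416.50: consumer electronics → 3.75% → £15.62
Winter coat £304.93: apparel, £200.00 or more → 10.5% → £32.02
Blazer £81.23: apparel, under £200.00 → 3.5% → £2.84
Subtotal = £2571.92; tax = £119.56; total due = £2691.48

£2691.48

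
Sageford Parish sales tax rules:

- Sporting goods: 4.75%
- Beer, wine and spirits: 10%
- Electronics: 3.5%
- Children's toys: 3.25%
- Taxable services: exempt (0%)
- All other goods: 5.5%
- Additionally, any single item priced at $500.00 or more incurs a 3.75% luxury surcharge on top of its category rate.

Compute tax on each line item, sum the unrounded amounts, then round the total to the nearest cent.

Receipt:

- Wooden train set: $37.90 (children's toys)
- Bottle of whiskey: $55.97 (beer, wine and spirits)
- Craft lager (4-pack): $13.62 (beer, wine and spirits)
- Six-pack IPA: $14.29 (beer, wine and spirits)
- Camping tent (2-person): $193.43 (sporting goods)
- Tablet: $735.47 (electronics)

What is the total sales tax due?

$72.13

Wooden train set $37.90: children's toys → 3.25% → $1.23175
Bottle of whiskey $55.97: beer, wine and spirits → 10% → $5.597
Craft lager (4-pack) $13.62: beer, wine and spirits → 10% → $1.362
Six-pack IPA $14.29: beer, wine and spirits → 10% → $1.429
Camping tent (2-person) $193.43: sporting goods → 4.75% → $9.187925
Tablet $735.47: electronics → 3.5% + 3.75% surcharge = 7.25% → $53.321575
Unrounded tax sum = $72.12925 → $72.13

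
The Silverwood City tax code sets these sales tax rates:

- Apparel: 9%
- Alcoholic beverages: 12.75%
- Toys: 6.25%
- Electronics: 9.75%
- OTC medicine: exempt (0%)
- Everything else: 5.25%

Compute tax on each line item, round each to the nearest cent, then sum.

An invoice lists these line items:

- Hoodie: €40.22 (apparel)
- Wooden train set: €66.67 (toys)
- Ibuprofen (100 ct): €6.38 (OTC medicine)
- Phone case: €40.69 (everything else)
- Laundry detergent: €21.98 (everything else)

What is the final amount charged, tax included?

€187.02

Hoodie €40.22: apparel → 9% → €3.62
Wooden train set €66.67: toys → 6.25% → €4.17
Ibuprofen (100 ct) €6.38: OTC medicine → 0% → €0.00
Phone case €40.69: everything else → 5.25% → €2.14
Laundry detergent €21.98: everything else → 5.25% → €1.15
Subtotal = €175.94; tax = €11.08; total due = €187.02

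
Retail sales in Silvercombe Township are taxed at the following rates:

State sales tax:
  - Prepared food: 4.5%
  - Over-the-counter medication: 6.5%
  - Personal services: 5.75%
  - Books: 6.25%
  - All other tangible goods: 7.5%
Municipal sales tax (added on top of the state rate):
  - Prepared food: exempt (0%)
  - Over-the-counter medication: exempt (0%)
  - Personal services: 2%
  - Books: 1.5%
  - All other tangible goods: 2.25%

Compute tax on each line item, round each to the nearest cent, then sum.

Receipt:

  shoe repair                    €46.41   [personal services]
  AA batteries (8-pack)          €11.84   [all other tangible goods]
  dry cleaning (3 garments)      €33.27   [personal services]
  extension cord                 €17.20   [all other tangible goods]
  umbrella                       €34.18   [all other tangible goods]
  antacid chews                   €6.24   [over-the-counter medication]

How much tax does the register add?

Shoe repair €46.41: personal services → 5.75% + 2% municipal = 7.75% → €3.60
AA batteries (8-pack) €11.84: all other tangible goods → 7.5% + 2.25% municipal = 9.75% → €1.15
Dry cleaning (3 garments) €33.27: personal services → 5.75% + 2% municipal = 7.75% → €2.58
Extension cord €17.20: all other tangible goods → 7.5% + 2.25% municipal = 9.75% → €1.68
Umbrella €34.18: all other tangible goods → 7.5% + 2.25% municipal = 9.75% → €3.33
Antacid chews €6.24: over-the-counter medication → 6.5% + 0% municipal = 6.5% → €0.41
Total tax = €3.60 + €1.15 + €2.58 + €1.68 + €3.33 + €0.41 = €12.75

€12.75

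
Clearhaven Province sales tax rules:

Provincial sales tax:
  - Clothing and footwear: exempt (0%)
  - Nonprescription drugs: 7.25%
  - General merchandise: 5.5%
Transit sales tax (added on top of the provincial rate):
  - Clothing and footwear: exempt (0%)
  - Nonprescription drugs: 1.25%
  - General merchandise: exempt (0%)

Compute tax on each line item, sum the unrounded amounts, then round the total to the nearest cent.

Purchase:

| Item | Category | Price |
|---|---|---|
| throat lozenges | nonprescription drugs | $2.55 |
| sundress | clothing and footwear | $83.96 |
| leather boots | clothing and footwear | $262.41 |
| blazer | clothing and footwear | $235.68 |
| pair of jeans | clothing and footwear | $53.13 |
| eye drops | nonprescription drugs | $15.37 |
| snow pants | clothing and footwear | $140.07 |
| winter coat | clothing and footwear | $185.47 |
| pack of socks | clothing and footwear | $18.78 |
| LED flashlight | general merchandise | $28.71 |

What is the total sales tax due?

Throat lozenges $2.55: nonprescription drugs → 7.25% + 1.25% transit = 8.5% → $0.21675
Sundress $83.96: clothing and footwear → 0% + 0% transit = 0% → $0.00
Leather boots $262.41: clothing and footwear → 0% + 0% transit = 0% → $0.00
Blazer $235.68: clothing and footwear → 0% + 0% transit = 0% → $0.00
Pair of jeans $53.13: clothing and footwear → 0% + 0% transit = 0% → $0.00
Eye drops $15.37: nonprescription drugs → 7.25% + 1.25% transit = 8.5% → $1.30645
Snow pants $140.07: clothing and footwear → 0% + 0% transit = 0% → $0.00
Winter coat $185.47: clothing and footwear → 0% + 0% transit = 0% → $0.00
Pack of socks $18.78: clothing and footwear → 0% + 0% transit = 0% → $0.00
LED flashlight $28.71: general merchandise → 5.5% + 0% transit = 5.5% → $1.57905
Unrounded tax sum = $3.10225 → $3.10

$3.10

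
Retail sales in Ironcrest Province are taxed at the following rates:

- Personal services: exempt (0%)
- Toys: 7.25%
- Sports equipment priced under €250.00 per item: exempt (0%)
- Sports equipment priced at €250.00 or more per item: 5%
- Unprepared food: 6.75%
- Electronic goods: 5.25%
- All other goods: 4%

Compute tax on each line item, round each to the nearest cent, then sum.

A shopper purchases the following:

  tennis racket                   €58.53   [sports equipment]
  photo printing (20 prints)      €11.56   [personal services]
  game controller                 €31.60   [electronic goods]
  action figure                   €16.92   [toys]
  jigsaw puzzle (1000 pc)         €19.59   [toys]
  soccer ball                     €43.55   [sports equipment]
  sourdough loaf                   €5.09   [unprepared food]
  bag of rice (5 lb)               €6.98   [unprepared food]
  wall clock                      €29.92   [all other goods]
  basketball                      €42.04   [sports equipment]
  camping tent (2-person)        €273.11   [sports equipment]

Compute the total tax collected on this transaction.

€19.98

Tennis racket €58.53: sports equipment, under €250.00 → 0% → €0.00
Photo printing (20 prints) €11.56: personal services → 0% → €0.00
Game controller €31.60: electronic goods → 5.25% → €1.66
Action figure €16.92: toys → 7.25% → €1.23
Jigsaw puzzle (1000 pc) €19.59: toys → 7.25% → €1.42
Soccer ball €43.55: sports equipment, under €250.00 → 0% → €0.00
Sourdough loaf €5.09: unprepared food → 6.75% → €0.34
Bag of rice (5 lb) €6.98: unprepared food → 6.75% → €0.47
Wall clock €29.92: all other goods → 4% → €1.20
Basketball €42.04: sports equipment, under €250.00 → 0% → €0.00
Camping tent (2-person) €273.11: sports equipment, €250.00 or more → 5% → €13.66
Total tax = €1.66 + €1.23 + €1.42 + €0.34 + €0.47 + €1.20 + €13.66 = €19.98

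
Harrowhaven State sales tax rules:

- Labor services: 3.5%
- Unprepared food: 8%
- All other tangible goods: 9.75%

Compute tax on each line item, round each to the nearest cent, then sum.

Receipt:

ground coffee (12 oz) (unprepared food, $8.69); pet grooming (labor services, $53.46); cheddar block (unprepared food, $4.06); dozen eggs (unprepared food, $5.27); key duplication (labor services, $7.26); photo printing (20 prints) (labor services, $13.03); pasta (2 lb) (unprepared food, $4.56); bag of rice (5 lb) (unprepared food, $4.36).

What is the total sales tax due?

$4.73

Ground coffee (12 oz) $8.69: unprepared food → 8% → $0.70
Pet grooming $53.46: labor services → 3.5% → $1.87
Cheddar block $4.06: unprepared food → 8% → $0.32
Dozen eggs $5.27: unprepared food → 8% → $0.42
Key duplication $7.26: labor services → 3.5% → $0.25
Photo printing (20 prints) $13.03: labor services → 3.5% → $0.46
Pasta (2 lb) $4.56: unprepared food → 8% → $0.36
Bag of rice (5 lb) $4.36: unprepared food → 8% → $0.35
Total tax = $0.70 + $1.87 + $0.32 + $0.42 + $0.25 + $0.46 + $0.36 + $0.35 = $4.73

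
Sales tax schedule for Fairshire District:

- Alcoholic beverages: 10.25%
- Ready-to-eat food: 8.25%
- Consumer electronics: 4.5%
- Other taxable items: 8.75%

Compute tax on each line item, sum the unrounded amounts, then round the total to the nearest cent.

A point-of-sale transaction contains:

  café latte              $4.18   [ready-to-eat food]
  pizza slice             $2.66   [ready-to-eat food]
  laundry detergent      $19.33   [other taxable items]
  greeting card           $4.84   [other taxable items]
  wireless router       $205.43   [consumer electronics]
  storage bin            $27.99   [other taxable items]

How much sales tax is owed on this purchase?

$14.37

Café latte $4.18: ready-to-eat food → 8.25% → $0.34485
Pizza slice $2.66: ready-to-eat food → 8.25% → $0.21945
Laundry detergent $19.33: other taxable items → 8.75% → $1.691375
Greeting card $4.84: other taxable items → 8.75% → $0.4235
Wireless router $205.43: consumer electronics → 4.5% → $9.24435
Storage bin $27.99: other taxable items → 8.75% → $2.449125
Unrounded tax sum = $14.37265 → $14.37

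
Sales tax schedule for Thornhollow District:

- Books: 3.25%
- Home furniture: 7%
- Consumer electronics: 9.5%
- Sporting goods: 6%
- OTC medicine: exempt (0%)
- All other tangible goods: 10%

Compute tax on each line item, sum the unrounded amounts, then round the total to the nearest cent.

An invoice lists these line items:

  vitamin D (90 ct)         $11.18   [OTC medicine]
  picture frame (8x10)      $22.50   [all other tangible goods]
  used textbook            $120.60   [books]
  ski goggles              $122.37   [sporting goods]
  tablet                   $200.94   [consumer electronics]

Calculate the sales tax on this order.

$32.60

Vitamin D (90 ct) $11.18: OTC medicine → 0% → $0.00
Picture frame (8x10) $22.50: all other tangible goods → 10% → $2.25
Used textbook $120.60: books → 3.25% → $3.9195
Ski goggles $122.37: sporting goods → 6% → $7.3422
Tablet $200.94: consumer electronics → 9.5% → $19.0893
Unrounded tax sum = $32.601 → $32.60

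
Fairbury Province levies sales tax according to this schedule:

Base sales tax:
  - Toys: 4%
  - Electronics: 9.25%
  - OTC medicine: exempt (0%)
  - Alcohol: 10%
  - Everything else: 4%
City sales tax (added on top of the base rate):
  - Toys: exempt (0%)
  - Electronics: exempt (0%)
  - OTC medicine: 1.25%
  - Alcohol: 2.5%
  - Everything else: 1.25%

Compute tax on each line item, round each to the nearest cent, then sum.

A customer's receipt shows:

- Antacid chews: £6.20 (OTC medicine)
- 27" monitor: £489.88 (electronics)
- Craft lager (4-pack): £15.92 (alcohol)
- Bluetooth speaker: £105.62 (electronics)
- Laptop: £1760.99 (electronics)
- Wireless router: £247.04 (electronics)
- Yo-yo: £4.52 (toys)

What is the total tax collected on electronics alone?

£240.82

27" monitor £489.88: electronics → 9.25% + 0% city = 9.25% → £45.31
Bluetooth speaker £105.62: electronics → 9.25% + 0% city = 9.25% → £9.77
Laptop £1760.99: electronics → 9.25% + 0% city = 9.25% → £162.89
Wireless router £247.04: electronics → 9.25% + 0% city = 9.25% → £22.85
Tax on electronics = £45.31 + £9.77 + £162.89 + £22.85 = £240.82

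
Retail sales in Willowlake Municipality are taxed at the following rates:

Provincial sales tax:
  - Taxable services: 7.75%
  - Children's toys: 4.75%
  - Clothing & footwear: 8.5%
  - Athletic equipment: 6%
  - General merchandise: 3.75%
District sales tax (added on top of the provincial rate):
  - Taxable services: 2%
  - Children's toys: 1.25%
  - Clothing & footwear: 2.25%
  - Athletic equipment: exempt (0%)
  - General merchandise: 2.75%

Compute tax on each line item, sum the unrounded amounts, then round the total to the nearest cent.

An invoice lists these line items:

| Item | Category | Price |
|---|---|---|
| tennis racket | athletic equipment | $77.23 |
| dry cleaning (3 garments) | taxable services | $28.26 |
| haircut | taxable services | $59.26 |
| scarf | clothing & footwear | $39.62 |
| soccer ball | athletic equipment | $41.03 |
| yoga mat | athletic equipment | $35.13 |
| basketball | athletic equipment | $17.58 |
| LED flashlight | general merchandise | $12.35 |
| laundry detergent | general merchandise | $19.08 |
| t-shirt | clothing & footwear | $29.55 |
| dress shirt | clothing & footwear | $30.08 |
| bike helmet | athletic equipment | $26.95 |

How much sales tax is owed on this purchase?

Tennis racket $77.23: athletic equipment → 6% + 0% district = 6% → $4.6338
Dry cleaning (3 garments) $28.26: taxable services → 7.75% + 2% district = 9.75% → $2.75535
Haircut $59.26: taxable services → 7.75% + 2% district = 9.75% → $5.77785
Scarf $39.62: clothing & footwear → 8.5% + 2.25% district = 10.75% → $4.25915
Soccer ball $41.03: athletic equipment → 6% + 0% district = 6% → $2.4618
Yoga mat $35.13: athletic equipment → 6% + 0% district = 6% → $2.1078
Basketball $17.58: athletic equipment → 6% + 0% district = 6% → $1.0548
LED flashlight $12.35: general merchandise → 3.75% + 2.75% district = 6.5% → $0.80275
Laundry detergent $19.08: general merchandise → 3.75% + 2.75% district = 6.5% → $1.2402
T-shirt $29.55: clothing & footwear → 8.5% + 2.25% district = 10.75% → $3.176625
Dress shirt $30.08: clothing & footwear → 8.5% + 2.25% district = 10.75% → $3.2336
Bike helmet $26.95: athletic equipment → 6% + 0% district = 6% → $1.617
Unrounded tax sum = $33.120725 → $33.12

$33.12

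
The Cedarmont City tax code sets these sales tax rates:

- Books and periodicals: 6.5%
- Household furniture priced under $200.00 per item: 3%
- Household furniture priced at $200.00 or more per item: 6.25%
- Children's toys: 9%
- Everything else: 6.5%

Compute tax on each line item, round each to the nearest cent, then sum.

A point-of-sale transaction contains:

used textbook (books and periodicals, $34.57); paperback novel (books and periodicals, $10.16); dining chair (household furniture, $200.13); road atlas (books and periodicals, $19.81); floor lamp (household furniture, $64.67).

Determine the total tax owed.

Used textbook $34.57: books and periodicals → 6.5% → $2.25
Paperback novel $10.16: books and periodicals → 6.5% → $0.66
Dining chair $200.13: household furniture, $200.00 or more → 6.25% → $12.51
Road atlas $19.81: books and periodicals → 6.5% → $1.29
Floor lamp $64.67: household furniture, under $200.00 → 3% → $1.94
Total tax = $2.25 + $0.66 + $12.51 + $1.29 + $1.94 = $18.65

$18.65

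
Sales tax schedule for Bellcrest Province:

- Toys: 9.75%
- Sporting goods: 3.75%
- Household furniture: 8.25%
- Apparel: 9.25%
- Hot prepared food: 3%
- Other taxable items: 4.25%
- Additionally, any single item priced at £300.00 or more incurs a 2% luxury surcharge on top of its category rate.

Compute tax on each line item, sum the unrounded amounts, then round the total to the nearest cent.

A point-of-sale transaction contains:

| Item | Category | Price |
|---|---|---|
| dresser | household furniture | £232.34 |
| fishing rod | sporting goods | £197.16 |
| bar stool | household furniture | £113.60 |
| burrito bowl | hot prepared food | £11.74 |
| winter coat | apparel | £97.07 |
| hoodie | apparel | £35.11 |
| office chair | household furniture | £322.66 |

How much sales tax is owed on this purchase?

Dresser £232.34: household furniture → 8.25% → £19.16805
Fishing rod £197.16: sporting goods → 3.75% → £7.3935
Bar stool £113.60: household furniture → 8.25% → £9.372
Burrito bowl £11.74: hot prepared food → 3% → £0.3522
Winter coat £97.07: apparel → 9.25% → £8.978975
Hoodie £35.11: apparel → 9.25% → £3.247675
Office chair £322.66: household furniture → 8.25% + 2% surcharge = 10.25% → £33.07265
Unrounded tax sum = £81.58505 → £81.59

£81.59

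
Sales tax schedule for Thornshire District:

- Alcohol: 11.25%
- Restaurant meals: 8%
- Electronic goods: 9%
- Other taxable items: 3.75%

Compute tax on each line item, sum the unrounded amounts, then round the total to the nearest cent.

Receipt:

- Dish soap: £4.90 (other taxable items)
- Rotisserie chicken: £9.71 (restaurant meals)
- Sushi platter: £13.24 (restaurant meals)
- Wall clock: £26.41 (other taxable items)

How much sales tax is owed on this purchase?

£3.01

Dish soap £4.90: other taxable items → 3.75% → £0.18375
Rotisserie chicken £9.71: restaurant meals → 8% → £0.7768
Sushi platter £13.24: restaurant meals → 8% → £1.0592
Wall clock £26.41: other taxable items → 3.75% → £0.990375
Unrounded tax sum = £3.010125 → £3.01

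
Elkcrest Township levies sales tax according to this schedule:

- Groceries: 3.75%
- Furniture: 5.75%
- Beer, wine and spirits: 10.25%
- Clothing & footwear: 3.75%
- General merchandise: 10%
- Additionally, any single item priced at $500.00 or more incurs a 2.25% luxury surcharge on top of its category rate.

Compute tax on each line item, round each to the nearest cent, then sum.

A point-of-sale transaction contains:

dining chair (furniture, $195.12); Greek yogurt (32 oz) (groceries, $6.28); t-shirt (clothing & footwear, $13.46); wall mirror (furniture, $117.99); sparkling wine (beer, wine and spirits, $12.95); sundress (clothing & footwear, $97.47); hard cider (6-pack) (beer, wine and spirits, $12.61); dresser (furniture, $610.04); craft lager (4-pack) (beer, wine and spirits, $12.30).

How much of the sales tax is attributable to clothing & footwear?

T-shirt $13.46: clothing & footwear → 3.75% → $0.50
Sundress $97.47: clothing & footwear → 3.75% → $3.66
Tax on clothing & footwear = $0.50 + $3.66 = $4.16

$4.16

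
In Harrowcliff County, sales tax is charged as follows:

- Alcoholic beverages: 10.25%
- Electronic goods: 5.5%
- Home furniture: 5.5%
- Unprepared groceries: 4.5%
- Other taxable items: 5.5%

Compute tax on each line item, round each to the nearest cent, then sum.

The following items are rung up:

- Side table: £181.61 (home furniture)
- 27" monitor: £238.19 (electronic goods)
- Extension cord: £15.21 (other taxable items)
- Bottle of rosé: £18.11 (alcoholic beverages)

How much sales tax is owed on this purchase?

Side table £181.61: home furniture → 5.5% → £9.99
27" monitor £238.19: electronic goods → 5.5% → £13.10
Extension cord £15.21: other taxable items → 5.5% → £0.84
Bottle of rosé £18.11: alcoholic beverages → 10.25% → £1.86
Total tax = £9.99 + £13.10 + £0.84 + £1.86 = £25.79

£25.79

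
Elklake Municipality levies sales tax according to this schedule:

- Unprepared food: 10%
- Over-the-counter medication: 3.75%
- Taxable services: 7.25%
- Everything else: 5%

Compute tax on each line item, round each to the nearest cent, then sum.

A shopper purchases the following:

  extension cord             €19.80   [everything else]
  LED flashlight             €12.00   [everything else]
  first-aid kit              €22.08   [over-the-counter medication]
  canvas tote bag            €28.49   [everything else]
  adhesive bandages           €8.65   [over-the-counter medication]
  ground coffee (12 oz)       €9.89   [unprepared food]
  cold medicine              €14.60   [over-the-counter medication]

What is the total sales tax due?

€5.70

Extension cord €19.80: everything else → 5% → €0.99
LED flashlight €12.00: everything else → 5% → €0.60
First-aid kit €22.08: over-the-counter medication → 3.75% → €0.83
Canvas tote bag €28.49: everything else → 5% → €1.42
Adhesive bandages €8.65: over-the-counter medication → 3.75% → €0.32
Ground coffee (12 oz) €9.89: unprepared food → 10% → €0.99
Cold medicine €14.60: over-the-counter medication → 3.75% → €0.55
Total tax = €0.99 + €0.60 + €0.83 + €1.42 + €0.32 + €0.99 + €0.55 = €5.70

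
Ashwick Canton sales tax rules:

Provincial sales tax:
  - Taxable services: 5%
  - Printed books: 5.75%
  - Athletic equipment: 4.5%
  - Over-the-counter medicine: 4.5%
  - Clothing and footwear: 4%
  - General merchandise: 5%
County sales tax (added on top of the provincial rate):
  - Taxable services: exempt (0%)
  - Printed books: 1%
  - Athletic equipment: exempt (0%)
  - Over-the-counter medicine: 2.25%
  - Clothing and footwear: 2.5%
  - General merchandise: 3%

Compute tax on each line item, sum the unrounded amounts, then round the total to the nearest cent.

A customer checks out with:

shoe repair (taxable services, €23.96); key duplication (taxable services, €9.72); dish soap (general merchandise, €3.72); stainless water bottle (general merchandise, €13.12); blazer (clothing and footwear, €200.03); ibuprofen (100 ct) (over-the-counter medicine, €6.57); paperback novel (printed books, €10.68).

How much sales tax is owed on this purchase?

Shoe repair €23.96: taxable services → 5% + 0% county = 5% → €1.198
Key duplication €9.72: taxable services → 5% + 0% county = 5% → €0.486
Dish soap €3.72: general merchandise → 5% + 3% county = 8% → €0.2976
Stainless water bottle €13.12: general merchandise → 5% + 3% county = 8% → €1.0496
Blazer €200.03: clothing and footwear → 4% + 2.5% county = 6.5% → €13.00195
Ibuprofen (100 ct) €6.57: over-the-counter medicine → 4.5% + 2.25% county = 6.75% → €0.443475
Paperback novel €10.68: printed books → 5.75% + 1% county = 6.75% → €0.7209
Unrounded tax sum = €17.197525 → €17.20

€17.20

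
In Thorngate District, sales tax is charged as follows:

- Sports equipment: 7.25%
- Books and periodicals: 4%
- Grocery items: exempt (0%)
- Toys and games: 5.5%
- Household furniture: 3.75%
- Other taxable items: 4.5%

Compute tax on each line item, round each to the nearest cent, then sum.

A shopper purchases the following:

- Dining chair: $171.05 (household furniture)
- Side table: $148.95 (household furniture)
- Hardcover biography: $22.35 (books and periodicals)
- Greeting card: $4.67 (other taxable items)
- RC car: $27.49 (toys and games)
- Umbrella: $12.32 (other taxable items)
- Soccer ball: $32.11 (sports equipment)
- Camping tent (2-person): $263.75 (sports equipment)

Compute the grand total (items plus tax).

Dining chair $171.05: household furniture → 3.75% → $6.41
Side table $148.95: household furniture → 3.75% → $5.59
Hardcover biography $22.35: books and periodicals → 4% → $0.89
Greeting card $4.67: other taxable items → 4.5% → $0.21
RC car $27.49: toys and games → 5.5% → $1.51
Umbrella $12.32: other taxable items → 4.5% → $0.55
Soccer ball $32.11: sports equipment → 7.25% → $2.33
Camping tent (2-person) $263.75: sports equipment → 7.25% → $19.12
Subtotal = $682.69; tax = $36.61; total due = $719.30

$719.30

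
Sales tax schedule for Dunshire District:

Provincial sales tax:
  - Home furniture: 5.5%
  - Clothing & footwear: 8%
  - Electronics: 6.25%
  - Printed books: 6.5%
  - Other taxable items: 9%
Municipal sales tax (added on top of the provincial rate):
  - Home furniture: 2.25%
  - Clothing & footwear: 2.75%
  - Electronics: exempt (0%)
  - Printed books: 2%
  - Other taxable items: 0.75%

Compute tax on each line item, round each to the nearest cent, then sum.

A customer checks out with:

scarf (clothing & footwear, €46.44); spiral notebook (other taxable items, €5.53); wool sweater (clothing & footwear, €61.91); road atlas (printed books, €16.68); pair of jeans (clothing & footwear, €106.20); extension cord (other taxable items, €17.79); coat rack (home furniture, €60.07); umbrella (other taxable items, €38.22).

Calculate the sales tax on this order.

Scarf €46.44: clothing & footwear → 8% + 2.75% municipal = 10.75% → €4.99
Spiral notebook €5.53: other taxable items → 9% + 0.75% municipal = 9.75% → €0.54
Wool sweater €61.91: clothing & footwear → 8% + 2.75% municipal = 10.75% → €6.66
Road atlas €16.68: printed books → 6.5% + 2% municipal = 8.5% → €1.42
Pair of jeans €106.20: clothing & footwear → 8% + 2.75% municipal = 10.75% → €11.42
Extension cord €17.79: other taxable items → 9% + 0.75% municipal = 9.75% → €1.73
Coat rack €60.07: home furniture → 5.5% + 2.25% municipal = 7.75% → €4.66
Umbrella €38.22: other taxable items → 9% + 0.75% municipal = 9.75% → €3.73
Total tax = €4.99 + €0.54 + €6.66 + €1.42 + €11.42 + €1.73 + €4.66 + €3.73 = €35.15

€35.15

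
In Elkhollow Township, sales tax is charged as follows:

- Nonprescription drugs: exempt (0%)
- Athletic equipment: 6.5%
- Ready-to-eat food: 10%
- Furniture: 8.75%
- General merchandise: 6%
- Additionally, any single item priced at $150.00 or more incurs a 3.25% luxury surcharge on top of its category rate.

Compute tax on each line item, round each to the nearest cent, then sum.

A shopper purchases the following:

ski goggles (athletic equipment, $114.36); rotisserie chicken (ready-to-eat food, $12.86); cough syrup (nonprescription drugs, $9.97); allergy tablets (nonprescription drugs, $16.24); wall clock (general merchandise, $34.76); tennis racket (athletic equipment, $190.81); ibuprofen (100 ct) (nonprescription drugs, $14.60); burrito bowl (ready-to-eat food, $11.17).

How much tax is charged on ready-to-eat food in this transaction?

$2.41

Rotisserie chicken $12.86: ready-to-eat food → 10% → $1.29
Burrito bowl $11.17: ready-to-eat food → 10% → $1.12
Tax on ready-to-eat food = $1.29 + $1.12 = $2.41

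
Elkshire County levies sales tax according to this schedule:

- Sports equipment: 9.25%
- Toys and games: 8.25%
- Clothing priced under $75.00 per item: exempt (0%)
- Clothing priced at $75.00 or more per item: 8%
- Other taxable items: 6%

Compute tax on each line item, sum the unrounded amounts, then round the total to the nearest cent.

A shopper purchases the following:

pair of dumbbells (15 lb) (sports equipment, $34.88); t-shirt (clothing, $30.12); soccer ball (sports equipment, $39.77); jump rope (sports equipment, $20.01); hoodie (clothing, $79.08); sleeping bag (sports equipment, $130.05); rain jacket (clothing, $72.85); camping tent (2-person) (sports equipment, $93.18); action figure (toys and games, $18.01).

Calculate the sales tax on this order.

$37.22

Pair of dumbbells (15 lb) $34.88: sports equipment → 9.25% → $3.2264
T-shirt $30.12: clothing, under $75.00 → 0% → $0.00
Soccer ball $39.77: sports equipment → 9.25% → $3.678725
Jump rope $20.01: sports equipment → 9.25% → $1.850925
Hoodie $79.08: clothing, $75.00 or more → 8% → $6.3264
Sleeping bag $130.05: sports equipment → 9.25% → $12.029625
Rain jacket $72.85: clothing, under $75.00 → 0% → $0.00
Camping tent (2-person) $93.18: sports equipment → 9.25% → $8.61915
Action figure $18.01: toys and games → 8.25% → $1.485825
Unrounded tax sum = $37.21705 → $37.22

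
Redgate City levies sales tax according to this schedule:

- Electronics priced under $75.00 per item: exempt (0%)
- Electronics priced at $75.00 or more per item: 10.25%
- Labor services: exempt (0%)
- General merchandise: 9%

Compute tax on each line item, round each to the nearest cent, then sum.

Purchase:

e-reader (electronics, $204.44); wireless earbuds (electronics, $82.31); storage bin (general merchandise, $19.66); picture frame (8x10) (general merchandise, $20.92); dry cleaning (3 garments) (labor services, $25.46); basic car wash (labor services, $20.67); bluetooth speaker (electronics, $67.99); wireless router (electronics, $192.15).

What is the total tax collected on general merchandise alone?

Storage bin $19.66: general merchandise → 9% → $1.77
Picture frame (8x10) $20.92: general merchandise → 9% → $1.88
Tax on general merchandise = $1.77 + $1.88 = $3.65

$3.65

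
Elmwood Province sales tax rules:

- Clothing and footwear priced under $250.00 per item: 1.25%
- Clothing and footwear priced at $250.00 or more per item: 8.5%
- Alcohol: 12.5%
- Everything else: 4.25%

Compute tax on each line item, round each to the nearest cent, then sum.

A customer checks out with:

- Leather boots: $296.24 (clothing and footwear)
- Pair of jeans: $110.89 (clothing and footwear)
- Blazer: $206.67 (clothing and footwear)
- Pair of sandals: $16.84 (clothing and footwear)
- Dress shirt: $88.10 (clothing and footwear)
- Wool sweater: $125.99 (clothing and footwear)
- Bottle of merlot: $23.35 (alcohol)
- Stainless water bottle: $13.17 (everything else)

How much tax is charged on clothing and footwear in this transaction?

Leather boots $296.24: clothing and footwear, $250.00 or more → 8.5% → $25.18
Pair of jeans $110.89: clothing and footwear, under $250.00 → 1.25% → $1.39
Blazer $206.67: clothing and footwear, under $250.00 → 1.25% → $2.58
Pair of sandals $16.84: clothing and footwear, under $250.00 → 1.25% → $0.21
Dress shirt $88.10: clothing and footwear, under $250.00 → 1.25% → $1.10
Wool sweater $125.99: clothing and footwear, under $250.00 → 1.25% → $1.57
Tax on clothing and footwear = $25.18 + $1.39 + $2.58 + $0.21 + $1.10 + $1.57 = $32.03

$32.03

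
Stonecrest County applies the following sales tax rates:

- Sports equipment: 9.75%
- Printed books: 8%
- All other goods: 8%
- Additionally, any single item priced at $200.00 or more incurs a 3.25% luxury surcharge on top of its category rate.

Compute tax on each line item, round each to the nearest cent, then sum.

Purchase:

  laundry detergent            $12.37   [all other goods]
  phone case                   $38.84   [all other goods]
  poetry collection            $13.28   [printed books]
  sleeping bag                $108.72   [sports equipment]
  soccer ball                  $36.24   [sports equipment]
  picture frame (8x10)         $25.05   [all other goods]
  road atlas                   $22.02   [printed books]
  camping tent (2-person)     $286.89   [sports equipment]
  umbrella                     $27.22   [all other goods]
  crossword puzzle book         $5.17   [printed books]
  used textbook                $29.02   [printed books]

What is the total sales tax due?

Laundry detergent $12.37: all other goods → 8% → $0.99
Phone case $38.84: all other goods → 8% → $3.11
Poetry collection $13.28: printed books → 8% → $1.06
Sleeping bag $108.72: sports equipment → 9.75% → $10.60
Soccer ball $36.24: sports equipment → 9.75% → $3.53
Picture frame (8x10) $25.05: all other goods → 8% → $2.00
Road atlas $22.02: printed books → 8% → $1.76
Camping tent (2-person) $286.89: sports equipment → 9.75% + 3.25% surcharge = 13% → $37.30
Umbrella $27.22: all other goods → 8% → $2.18
Crossword puzzle book $5.17: printed books → 8% → $0.41
Used textbook $29.02: printed books → 8% → $2.32
Total tax = $0.99 + $3.11 + $1.06 + $10.60 + $3.53 + $2.00 + $1.76 + $37.30 + $2.18 + $0.41 + $2.32 = $65.26

$65.26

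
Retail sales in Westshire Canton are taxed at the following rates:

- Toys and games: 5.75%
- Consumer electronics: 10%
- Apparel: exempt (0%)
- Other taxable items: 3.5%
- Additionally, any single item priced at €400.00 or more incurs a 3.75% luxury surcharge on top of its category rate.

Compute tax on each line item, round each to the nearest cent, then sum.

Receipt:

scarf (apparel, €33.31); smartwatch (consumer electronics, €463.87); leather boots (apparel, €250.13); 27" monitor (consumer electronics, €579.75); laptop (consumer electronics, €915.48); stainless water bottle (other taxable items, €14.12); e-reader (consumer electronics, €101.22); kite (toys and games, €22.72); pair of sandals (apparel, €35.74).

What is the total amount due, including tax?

€2697.64

Scarf €33.31: apparel → 0% → €0.00
Smartwatch €463.87: consumer electronics → 10% + 3.75% surcharge = 13.75% → €63.78
Leather boots €250.13: apparel → 0% → €0.00
27" monitor €579.75: consumer electronics → 10% + 3.75% surcharge = 13.75% → €79.72
Laptop €915.48: consumer electronics → 10% + 3.75% surcharge = 13.75% → €125.88
Stainless water bottle €14.12: other taxable items → 3.5% → €0.49
E-reader €101.22: consumer electronics → 10% → €10.12
Kite €22.72: toys and games → 5.75% → €1.31
Pair of sandals €35.74: apparel → 0% → €0.00
Subtotal = €2416.34; tax = €281.30; total due = €2697.64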